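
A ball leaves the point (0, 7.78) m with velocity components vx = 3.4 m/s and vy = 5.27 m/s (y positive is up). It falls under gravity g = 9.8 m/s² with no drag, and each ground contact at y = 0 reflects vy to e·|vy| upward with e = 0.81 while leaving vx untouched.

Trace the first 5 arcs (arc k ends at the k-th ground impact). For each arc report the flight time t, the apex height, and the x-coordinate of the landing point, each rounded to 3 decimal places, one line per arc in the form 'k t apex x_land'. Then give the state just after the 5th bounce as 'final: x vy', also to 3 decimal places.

Arc 1: start y=7.780, vy=5.270 → t=1.908, apex=9.197, x_land=6.486, impact vy=-13.426
  bounce: vy ← 0.81·13.426 = 10.875
Arc 2: start y=0.000, vy=10.875 → t=2.219, apex=6.034, x_land=14.032, impact vy=-10.875
  bounce: vy ← 0.81·10.875 = 8.809
Arc 3: start y=0.000, vy=8.809 → t=1.798, apex=3.959, x_land=20.145, impact vy=-8.809
  bounce: vy ← 0.81·8.809 = 7.135
Arc 4: start y=0.000, vy=7.135 → t=1.456, apex=2.598, x_land=25.096, impact vy=-7.135
  bounce: vy ← 0.81·7.135 = 5.780
Arc 5: start y=0.000, vy=5.780 → t=1.179, apex=1.704, x_land=29.106, impact vy=-5.780
  bounce: vy ← 0.81·5.780 = 4.681

1 1.908 9.197 6.486
2 2.219 6.034 14.032
3 1.798 3.959 20.145
4 1.456 2.598 25.096
5 1.179 1.704 29.106
final: 29.106 4.681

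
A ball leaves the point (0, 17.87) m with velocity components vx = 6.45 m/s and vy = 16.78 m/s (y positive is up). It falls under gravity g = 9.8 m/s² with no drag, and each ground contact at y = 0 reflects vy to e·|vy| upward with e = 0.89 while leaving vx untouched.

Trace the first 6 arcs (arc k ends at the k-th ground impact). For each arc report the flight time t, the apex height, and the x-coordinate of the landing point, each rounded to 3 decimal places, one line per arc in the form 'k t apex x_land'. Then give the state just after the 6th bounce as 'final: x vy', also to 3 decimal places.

1 4.277 32.236 27.588
2 4.566 25.534 57.035
3 4.063 20.225 83.244
4 3.616 16.021 106.569
5 3.219 12.690 127.329
6 2.865 10.052 145.805
final: 145.805 12.492

Arc 1: start y=17.870, vy=16.780 → t=4.277, apex=32.236, x_land=27.588, impact vy=-25.136
  bounce: vy ← 0.89·25.136 = 22.371
Arc 2: start y=0.000, vy=22.371 → t=4.566, apex=25.534, x_land=57.035, impact vy=-22.371
  bounce: vy ← 0.89·22.371 = 19.910
Arc 3: start y=0.000, vy=19.910 → t=4.063, apex=20.225, x_land=83.244, impact vy=-19.910
  bounce: vy ← 0.89·19.910 = 17.720
Arc 4: start y=0.000, vy=17.720 → t=3.616, apex=16.021, x_land=106.569, impact vy=-17.720
  bounce: vy ← 0.89·17.720 = 15.771
Arc 5: start y=0.000, vy=15.771 → t=3.219, apex=12.690, x_land=127.329, impact vy=-15.771
  bounce: vy ← 0.89·15.771 = 14.036
Arc 6: start y=0.000, vy=14.036 → t=2.865, apex=10.052, x_land=145.805, impact vy=-14.036
  bounce: vy ← 0.89·14.036 = 12.492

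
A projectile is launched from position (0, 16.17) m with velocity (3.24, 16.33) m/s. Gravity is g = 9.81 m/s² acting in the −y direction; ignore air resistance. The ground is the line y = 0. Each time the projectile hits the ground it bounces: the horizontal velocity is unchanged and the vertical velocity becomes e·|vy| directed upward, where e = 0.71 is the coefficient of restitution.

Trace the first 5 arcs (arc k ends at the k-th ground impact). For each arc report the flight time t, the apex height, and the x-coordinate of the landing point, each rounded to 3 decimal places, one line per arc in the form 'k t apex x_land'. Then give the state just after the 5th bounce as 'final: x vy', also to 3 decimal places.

Arc 1: start y=16.170, vy=16.330 → t=4.128, apex=29.762, x_land=13.374, impact vy=-24.165
  bounce: vy ← 0.71·24.165 = 17.157
Arc 2: start y=0.000, vy=17.157 → t=3.498, apex=15.003, x_land=24.707, impact vy=-17.157
  bounce: vy ← 0.71·17.157 = 12.181
Arc 3: start y=0.000, vy=12.181 → t=2.483, apex=7.563, x_land=32.754, impact vy=-12.181
  bounce: vy ← 0.71·12.181 = 8.649
Arc 4: start y=0.000, vy=8.649 → t=1.763, apex=3.812, x_land=38.467, impact vy=-8.649
  bounce: vy ← 0.71·8.649 = 6.141
Arc 5: start y=0.000, vy=6.141 → t=1.252, apex=1.922, x_land=42.523, impact vy=-6.141
  bounce: vy ← 0.71·6.141 = 4.360

1 4.128 29.762 13.374
2 3.498 15.003 24.707
3 2.483 7.563 32.754
4 1.763 3.812 38.467
5 1.252 1.922 42.523
final: 42.523 4.360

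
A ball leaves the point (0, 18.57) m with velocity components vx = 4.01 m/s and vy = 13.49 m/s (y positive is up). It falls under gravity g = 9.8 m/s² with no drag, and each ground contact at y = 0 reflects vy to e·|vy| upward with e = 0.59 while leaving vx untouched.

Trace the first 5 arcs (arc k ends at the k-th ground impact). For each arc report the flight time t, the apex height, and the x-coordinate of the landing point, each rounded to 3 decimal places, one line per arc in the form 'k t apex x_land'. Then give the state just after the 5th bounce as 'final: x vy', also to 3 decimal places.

1 3.761 27.855 15.081
2 2.813 9.696 26.362
3 1.660 3.375 33.019
4 0.979 1.175 36.946
5 0.578 0.409 39.263
final: 39.263 1.670

Arc 1: start y=18.570, vy=13.490 → t=3.761, apex=27.855, x_land=15.081, impact vy=-23.366
  bounce: vy ← 0.59·23.366 = 13.786
Arc 2: start y=0.000, vy=13.786 → t=2.813, apex=9.696, x_land=26.362, impact vy=-13.786
  bounce: vy ← 0.59·13.786 = 8.134
Arc 3: start y=0.000, vy=8.134 → t=1.660, apex=3.375, x_land=33.019, impact vy=-8.134
  bounce: vy ← 0.59·8.134 = 4.799
Arc 4: start y=0.000, vy=4.799 → t=0.979, apex=1.175, x_land=36.946, impact vy=-4.799
  bounce: vy ← 0.59·4.799 = 2.831
Arc 5: start y=0.000, vy=2.831 → t=0.578, apex=0.409, x_land=39.263, impact vy=-2.831
  bounce: vy ← 0.59·2.831 = 1.670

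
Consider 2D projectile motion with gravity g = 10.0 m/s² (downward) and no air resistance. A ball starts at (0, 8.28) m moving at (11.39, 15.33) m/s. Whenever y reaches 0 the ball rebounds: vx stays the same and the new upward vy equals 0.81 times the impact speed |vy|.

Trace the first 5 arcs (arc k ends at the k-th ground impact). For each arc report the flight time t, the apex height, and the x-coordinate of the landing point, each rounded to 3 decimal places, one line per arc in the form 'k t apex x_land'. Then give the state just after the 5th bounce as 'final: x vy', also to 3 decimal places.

1 3.535 20.030 40.258
2 3.242 13.142 77.190
3 2.626 8.622 107.105
4 2.127 5.657 131.335
5 1.723 3.712 150.962
final: 150.962 6.979

Arc 1: start y=8.280, vy=15.330 → t=3.535, apex=20.030, x_land=40.258, impact vy=-20.015
  bounce: vy ← 0.81·20.015 = 16.212
Arc 2: start y=0.000, vy=16.212 → t=3.242, apex=13.142, x_land=77.190, impact vy=-16.212
  bounce: vy ← 0.81·16.212 = 13.132
Arc 3: start y=0.000, vy=13.132 → t=2.626, apex=8.622, x_land=107.105, impact vy=-13.132
  bounce: vy ← 0.81·13.132 = 10.637
Arc 4: start y=0.000, vy=10.637 → t=2.127, apex=5.657, x_land=131.335, impact vy=-10.637
  bounce: vy ← 0.81·10.637 = 8.616
Arc 5: start y=0.000, vy=8.616 → t=1.723, apex=3.712, x_land=150.962, impact vy=-8.616
  bounce: vy ← 0.81·8.616 = 6.979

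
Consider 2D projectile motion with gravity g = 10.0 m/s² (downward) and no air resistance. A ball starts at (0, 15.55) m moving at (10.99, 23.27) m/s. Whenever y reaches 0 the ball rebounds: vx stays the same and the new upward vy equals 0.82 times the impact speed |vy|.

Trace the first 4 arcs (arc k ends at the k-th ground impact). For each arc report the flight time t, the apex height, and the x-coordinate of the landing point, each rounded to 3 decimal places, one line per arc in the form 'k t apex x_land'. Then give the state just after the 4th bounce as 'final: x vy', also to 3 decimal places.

1 5.247 42.625 57.662
2 4.788 28.661 110.286
3 3.926 19.272 153.438
4 3.220 12.958 188.823
final: 188.823 13.201

Arc 1: start y=15.550, vy=23.270 → t=5.247, apex=42.625, x_land=57.662, impact vy=-29.197
  bounce: vy ← 0.82·29.197 = 23.942
Arc 2: start y=0.000, vy=23.942 → t=4.788, apex=28.661, x_land=110.286, impact vy=-23.942
  bounce: vy ← 0.82·23.942 = 19.632
Arc 3: start y=0.000, vy=19.632 → t=3.926, apex=19.272, x_land=153.438, impact vy=-19.632
  bounce: vy ← 0.82·19.632 = 16.099
Arc 4: start y=0.000, vy=16.099 → t=3.220, apex=12.958, x_land=188.823, impact vy=-16.099
  bounce: vy ← 0.82·16.099 = 13.201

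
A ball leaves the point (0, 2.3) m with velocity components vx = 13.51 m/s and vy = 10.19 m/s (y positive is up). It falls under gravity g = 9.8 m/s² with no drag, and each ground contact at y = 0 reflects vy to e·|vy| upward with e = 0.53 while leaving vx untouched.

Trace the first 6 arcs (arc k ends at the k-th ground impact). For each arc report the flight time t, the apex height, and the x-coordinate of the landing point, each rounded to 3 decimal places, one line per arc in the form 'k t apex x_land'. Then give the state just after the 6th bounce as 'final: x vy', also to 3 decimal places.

1 2.285 7.598 30.871
2 1.320 2.134 48.703
3 0.700 0.599 58.154
4 0.371 0.168 63.163
5 0.197 0.047 65.818
6 0.104 0.013 67.225
final: 67.225 0.270

Arc 1: start y=2.300, vy=10.190 → t=2.285, apex=7.598, x_land=30.871, impact vy=-12.203
  bounce: vy ← 0.53·12.203 = 6.468
Arc 2: start y=0.000, vy=6.468 → t=1.320, apex=2.134, x_land=48.703, impact vy=-6.468
  bounce: vy ← 0.53·6.468 = 3.428
Arc 3: start y=0.000, vy=3.428 → t=0.700, apex=0.599, x_land=58.154, impact vy=-3.428
  bounce: vy ← 0.53·3.428 = 1.817
Arc 4: start y=0.000, vy=1.817 → t=0.371, apex=0.168, x_land=63.163, impact vy=-1.817
  bounce: vy ← 0.53·1.817 = 0.963
Arc 5: start y=0.000, vy=0.963 → t=0.197, apex=0.047, x_land=65.818, impact vy=-0.963
  bounce: vy ← 0.53·0.963 = 0.510
Arc 6: start y=0.000, vy=0.510 → t=0.104, apex=0.013, x_land=67.225, impact vy=-0.510
  bounce: vy ← 0.53·0.510 = 0.270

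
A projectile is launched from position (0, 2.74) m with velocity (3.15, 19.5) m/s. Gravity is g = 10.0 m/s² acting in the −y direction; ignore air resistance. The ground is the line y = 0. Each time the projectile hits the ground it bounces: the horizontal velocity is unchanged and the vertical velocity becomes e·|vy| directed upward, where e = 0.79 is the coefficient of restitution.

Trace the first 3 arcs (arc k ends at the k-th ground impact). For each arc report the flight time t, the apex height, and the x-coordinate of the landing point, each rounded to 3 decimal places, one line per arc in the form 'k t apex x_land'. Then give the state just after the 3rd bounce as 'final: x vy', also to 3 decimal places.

Arc 1: start y=2.740, vy=19.500 → t=4.036, apex=21.752, x_land=12.713, impact vy=-20.858
  bounce: vy ← 0.79·20.858 = 16.478
Arc 2: start y=0.000, vy=16.478 → t=3.296, apex=13.576, x_land=23.094, impact vy=-16.478
  bounce: vy ← 0.79·16.478 = 13.017
Arc 3: start y=0.000, vy=13.017 → t=2.603, apex=8.473, x_land=31.295, impact vy=-13.017
  bounce: vy ← 0.79·13.017 = 10.284

1 4.036 21.752 12.713
2 3.296 13.576 23.094
3 2.603 8.473 31.295
final: 31.295 10.284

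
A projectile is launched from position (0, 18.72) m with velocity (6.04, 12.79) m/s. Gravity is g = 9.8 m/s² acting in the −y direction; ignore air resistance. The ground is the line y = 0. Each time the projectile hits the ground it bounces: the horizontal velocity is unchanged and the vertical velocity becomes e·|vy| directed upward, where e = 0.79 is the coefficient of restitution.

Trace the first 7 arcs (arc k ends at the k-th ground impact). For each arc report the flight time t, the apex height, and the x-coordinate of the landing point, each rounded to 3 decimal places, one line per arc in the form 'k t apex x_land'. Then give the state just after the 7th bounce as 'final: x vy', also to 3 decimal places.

1 3.655 27.066 22.078
2 3.713 16.892 44.507
3 2.934 10.542 62.226
4 2.318 6.579 76.224
5 1.831 4.106 87.282
6 1.446 2.563 96.019
7 1.143 1.599 102.920
final: 102.920 4.423

Arc 1: start y=18.720, vy=12.790 → t=3.655, apex=27.066, x_land=22.078, impact vy=-23.033
  bounce: vy ← 0.79·23.033 = 18.196
Arc 2: start y=0.000, vy=18.196 → t=3.713, apex=16.892, x_land=44.507, impact vy=-18.196
  bounce: vy ← 0.79·18.196 = 14.375
Arc 3: start y=0.000, vy=14.375 → t=2.934, apex=10.542, x_land=62.226, impact vy=-14.375
  bounce: vy ← 0.79·14.375 = 11.356
Arc 4: start y=0.000, vy=11.356 → t=2.318, apex=6.579, x_land=76.224, impact vy=-11.356
  bounce: vy ← 0.79·11.356 = 8.971
Arc 5: start y=0.000, vy=8.971 → t=1.831, apex=4.106, x_land=87.282, impact vy=-8.971
  bounce: vy ← 0.79·8.971 = 7.087
Arc 6: start y=0.000, vy=7.087 → t=1.446, apex=2.563, x_land=96.019, impact vy=-7.087
  bounce: vy ← 0.79·7.087 = 5.599
Arc 7: start y=0.000, vy=5.599 → t=1.143, apex=1.599, x_land=102.920, impact vy=-5.599
  bounce: vy ← 0.79·5.599 = 4.423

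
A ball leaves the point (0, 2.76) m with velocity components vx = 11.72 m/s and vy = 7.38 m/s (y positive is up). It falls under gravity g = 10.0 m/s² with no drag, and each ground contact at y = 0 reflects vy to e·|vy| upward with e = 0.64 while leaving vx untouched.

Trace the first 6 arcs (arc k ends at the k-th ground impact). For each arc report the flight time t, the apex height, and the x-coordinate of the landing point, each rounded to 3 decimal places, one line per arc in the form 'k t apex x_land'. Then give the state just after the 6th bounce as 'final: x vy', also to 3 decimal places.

1 1.785 5.483 20.923
2 1.340 2.246 36.632
3 0.858 0.920 46.687
4 0.549 0.377 53.121
5 0.351 0.154 57.240
6 0.225 0.063 59.875
final: 59.875 0.720

Arc 1: start y=2.760, vy=7.380 → t=1.785, apex=5.483, x_land=20.923, impact vy=-10.472
  bounce: vy ← 0.64·10.472 = 6.702
Arc 2: start y=0.000, vy=6.702 → t=1.340, apex=2.246, x_land=36.632, impact vy=-6.702
  bounce: vy ← 0.64·6.702 = 4.289
Arc 3: start y=0.000, vy=4.289 → t=0.858, apex=0.920, x_land=46.687, impact vy=-4.289
  bounce: vy ← 0.64·4.289 = 2.745
Arc 4: start y=0.000, vy=2.745 → t=0.549, apex=0.377, x_land=53.121, impact vy=-2.745
  bounce: vy ← 0.64·2.745 = 1.757
Arc 5: start y=0.000, vy=1.757 → t=0.351, apex=0.154, x_land=57.240, impact vy=-1.757
  bounce: vy ← 0.64·1.757 = 1.124
Arc 6: start y=0.000, vy=1.124 → t=0.225, apex=0.063, x_land=59.875, impact vy=-1.124
  bounce: vy ← 0.64·1.124 = 0.720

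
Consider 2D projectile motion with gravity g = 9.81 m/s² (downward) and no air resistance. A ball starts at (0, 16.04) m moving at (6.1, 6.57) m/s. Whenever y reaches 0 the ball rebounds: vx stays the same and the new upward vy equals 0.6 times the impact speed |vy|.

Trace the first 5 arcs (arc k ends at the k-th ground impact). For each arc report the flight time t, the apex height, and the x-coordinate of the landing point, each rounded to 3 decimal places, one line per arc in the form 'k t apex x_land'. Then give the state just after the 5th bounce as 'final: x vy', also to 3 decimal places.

Arc 1: start y=16.040, vy=6.570 → t=2.598, apex=18.240, x_land=15.848, impact vy=-18.917
  bounce: vy ← 0.6·18.917 = 11.350
Arc 2: start y=0.000, vy=11.350 → t=2.314, apex=6.566, x_land=29.964, impact vy=-11.350
  bounce: vy ← 0.6·11.350 = 6.810
Arc 3: start y=0.000, vy=6.810 → t=1.388, apex=2.364, x_land=38.434, impact vy=-6.810
  bounce: vy ← 0.6·6.810 = 4.086
Arc 4: start y=0.000, vy=4.086 → t=0.833, apex=0.851, x_land=43.515, impact vy=-4.086
  bounce: vy ← 0.6·4.086 = 2.452
Arc 5: start y=0.000, vy=2.452 → t=0.500, apex=0.306, x_land=46.564, impact vy=-2.452
  bounce: vy ← 0.6·2.452 = 1.471

1 2.598 18.240 15.848
2 2.314 6.566 29.964
3 1.388 2.364 38.434
4 0.833 0.851 43.515
5 0.500 0.306 46.564
final: 46.564 1.471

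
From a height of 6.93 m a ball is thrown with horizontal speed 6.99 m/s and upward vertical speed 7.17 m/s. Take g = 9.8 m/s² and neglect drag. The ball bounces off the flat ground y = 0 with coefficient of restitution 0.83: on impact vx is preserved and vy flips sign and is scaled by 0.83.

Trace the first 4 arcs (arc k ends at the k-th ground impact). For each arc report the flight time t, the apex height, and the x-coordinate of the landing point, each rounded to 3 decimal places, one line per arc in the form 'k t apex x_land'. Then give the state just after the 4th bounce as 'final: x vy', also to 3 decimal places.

1 2.128 9.553 14.874
2 2.318 6.581 31.076
3 1.924 4.534 44.523
4 1.597 3.123 55.684
final: 55.684 6.494

Arc 1: start y=6.930, vy=7.170 → t=2.128, apex=9.553, x_land=14.874, impact vy=-13.683
  bounce: vy ← 0.83·13.683 = 11.357
Arc 2: start y=0.000, vy=11.357 → t=2.318, apex=6.581, x_land=31.076, impact vy=-11.357
  bounce: vy ← 0.83·11.357 = 9.427
Arc 3: start y=0.000, vy=9.427 → t=1.924, apex=4.534, x_land=44.523, impact vy=-9.427
  bounce: vy ← 0.83·9.427 = 7.824
Arc 4: start y=0.000, vy=7.824 → t=1.597, apex=3.123, x_land=55.684, impact vy=-7.824
  bounce: vy ← 0.83·7.824 = 6.494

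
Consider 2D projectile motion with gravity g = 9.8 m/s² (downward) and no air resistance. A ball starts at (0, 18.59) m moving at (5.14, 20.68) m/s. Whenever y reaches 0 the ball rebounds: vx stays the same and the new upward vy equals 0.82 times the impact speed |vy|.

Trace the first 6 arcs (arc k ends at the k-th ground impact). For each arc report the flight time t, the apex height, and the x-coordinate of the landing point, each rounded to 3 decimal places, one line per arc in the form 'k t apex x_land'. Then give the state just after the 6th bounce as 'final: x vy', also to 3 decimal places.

Arc 1: start y=18.590, vy=20.680 → t=4.982, apex=40.410, x_land=25.607, impact vy=-28.143
  bounce: vy ← 0.82·28.143 = 23.077
Arc 2: start y=0.000, vy=23.077 → t=4.710, apex=27.171, x_land=49.815, impact vy=-23.077
  bounce: vy ← 0.82·23.077 = 18.923
Arc 3: start y=0.000, vy=18.923 → t=3.862, apex=18.270, x_land=69.665, impact vy=-18.923
  bounce: vy ← 0.82·18.923 = 15.517
Arc 4: start y=0.000, vy=15.517 → t=3.167, apex=12.285, x_land=85.942, impact vy=-15.517
  bounce: vy ← 0.82·15.517 = 12.724
Arc 5: start y=0.000, vy=12.724 → t=2.597, apex=8.260, x_land=99.289, impact vy=-12.724
  bounce: vy ← 0.82·12.724 = 10.434
Arc 6: start y=0.000, vy=10.434 → t=2.129, apex=5.554, x_land=110.234, impact vy=-10.434
  bounce: vy ← 0.82·10.434 = 8.556

1 4.982 40.410 25.607
2 4.710 27.171 49.815
3 3.862 18.270 69.665
4 3.167 12.285 85.942
5 2.597 8.260 99.289
6 2.129 5.554 110.234
final: 110.234 8.556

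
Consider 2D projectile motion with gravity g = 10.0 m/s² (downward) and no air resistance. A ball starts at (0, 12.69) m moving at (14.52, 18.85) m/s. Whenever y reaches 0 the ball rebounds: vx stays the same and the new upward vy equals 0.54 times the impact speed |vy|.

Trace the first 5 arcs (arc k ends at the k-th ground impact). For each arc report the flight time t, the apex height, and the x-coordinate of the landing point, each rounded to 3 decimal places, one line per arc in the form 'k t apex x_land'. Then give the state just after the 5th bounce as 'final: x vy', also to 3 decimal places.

1 4.353 30.456 63.206
2 2.665 8.881 101.909
3 1.439 2.590 122.809
4 0.777 0.755 134.094
5 0.420 0.220 140.189
final: 140.189 1.133

Arc 1: start y=12.690, vy=18.850 → t=4.353, apex=30.456, x_land=63.206, impact vy=-24.680
  bounce: vy ← 0.54·24.680 = 13.327
Arc 2: start y=0.000, vy=13.327 → t=2.665, apex=8.881, x_land=101.909, impact vy=-13.327
  bounce: vy ← 0.54·13.327 = 7.197
Arc 3: start y=0.000, vy=7.197 → t=1.439, apex=2.590, x_land=122.809, impact vy=-7.197
  bounce: vy ← 0.54·7.197 = 3.886
Arc 4: start y=0.000, vy=3.886 → t=0.777, apex=0.755, x_land=134.094, impact vy=-3.886
  bounce: vy ← 0.54·3.886 = 2.099
Arc 5: start y=0.000, vy=2.099 → t=0.420, apex=0.220, x_land=140.189, impact vy=-2.099
  bounce: vy ← 0.54·2.099 = 1.133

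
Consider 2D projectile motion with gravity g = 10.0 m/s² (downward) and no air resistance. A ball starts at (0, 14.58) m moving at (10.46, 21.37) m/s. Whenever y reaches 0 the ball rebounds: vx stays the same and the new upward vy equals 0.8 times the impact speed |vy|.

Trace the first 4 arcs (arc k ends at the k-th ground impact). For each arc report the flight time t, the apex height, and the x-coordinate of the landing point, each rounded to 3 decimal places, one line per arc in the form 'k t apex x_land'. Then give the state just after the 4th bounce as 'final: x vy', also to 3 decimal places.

1 4.872 37.414 50.966
2 4.377 23.945 96.747
3 3.501 15.325 133.371
4 2.801 9.808 162.671
final: 162.671 11.204

Arc 1: start y=14.580, vy=21.370 → t=4.872, apex=37.414, x_land=50.966, impact vy=-27.355
  bounce: vy ← 0.8·27.355 = 21.884
Arc 2: start y=0.000, vy=21.884 → t=4.377, apex=23.945, x_land=96.747, impact vy=-21.884
  bounce: vy ← 0.8·21.884 = 17.507
Arc 3: start y=0.000, vy=17.507 → t=3.501, apex=15.325, x_land=133.371, impact vy=-17.507
  bounce: vy ← 0.8·17.507 = 14.006
Arc 4: start y=0.000, vy=14.006 → t=2.801, apex=9.808, x_land=162.671, impact vy=-14.006
  bounce: vy ← 0.8·14.006 = 11.204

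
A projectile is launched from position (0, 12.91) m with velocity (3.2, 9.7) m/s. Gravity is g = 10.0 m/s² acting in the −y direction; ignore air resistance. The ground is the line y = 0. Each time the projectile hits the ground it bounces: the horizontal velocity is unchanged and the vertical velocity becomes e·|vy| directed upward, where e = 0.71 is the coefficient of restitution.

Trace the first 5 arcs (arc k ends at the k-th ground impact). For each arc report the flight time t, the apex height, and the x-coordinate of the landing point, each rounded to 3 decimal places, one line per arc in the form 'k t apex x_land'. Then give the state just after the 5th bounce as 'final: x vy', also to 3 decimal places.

1 2.847 17.614 9.110
2 2.665 8.879 17.639
3 1.892 4.476 23.694
4 1.344 2.256 27.994
5 0.954 1.137 31.046
final: 31.046 3.386

Arc 1: start y=12.910, vy=9.700 → t=2.847, apex=17.614, x_land=9.110, impact vy=-18.769
  bounce: vy ← 0.71·18.769 = 13.326
Arc 2: start y=0.000, vy=13.326 → t=2.665, apex=8.879, x_land=17.639, impact vy=-13.326
  bounce: vy ← 0.71·13.326 = 9.462
Arc 3: start y=0.000, vy=9.462 → t=1.892, apex=4.476, x_land=23.694, impact vy=-9.462
  bounce: vy ← 0.71·9.462 = 6.718
Arc 4: start y=0.000, vy=6.718 → t=1.344, apex=2.256, x_land=27.994, impact vy=-6.718
  bounce: vy ← 0.71·6.718 = 4.770
Arc 5: start y=0.000, vy=4.770 → t=0.954, apex=1.137, x_land=31.046, impact vy=-4.770
  bounce: vy ← 0.71·4.770 = 3.386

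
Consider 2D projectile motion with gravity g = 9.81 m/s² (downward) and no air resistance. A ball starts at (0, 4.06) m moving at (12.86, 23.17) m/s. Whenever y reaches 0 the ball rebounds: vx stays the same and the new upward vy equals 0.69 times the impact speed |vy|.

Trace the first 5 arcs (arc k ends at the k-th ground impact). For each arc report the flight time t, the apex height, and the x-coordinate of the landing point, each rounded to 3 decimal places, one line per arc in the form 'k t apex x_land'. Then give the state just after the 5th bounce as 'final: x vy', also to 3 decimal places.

Arc 1: start y=4.060, vy=23.170 → t=4.893, apex=31.422, x_land=62.923, impact vy=-24.830
  bounce: vy ← 0.69·24.830 = 17.132
Arc 2: start y=0.000, vy=17.132 → t=3.493, apex=14.960, x_land=107.841, impact vy=-17.132
  bounce: vy ← 0.69·17.132 = 11.821
Arc 3: start y=0.000, vy=11.821 → t=2.410, apex=7.123, x_land=138.834, impact vy=-11.821
  bounce: vy ← 0.69·11.821 = 8.157
Arc 4: start y=0.000, vy=8.157 → t=1.663, apex=3.391, x_land=160.220, impact vy=-8.157
  bounce: vy ← 0.69·8.157 = 5.628
Arc 5: start y=0.000, vy=5.628 → t=1.147, apex=1.614, x_land=174.976, impact vy=-5.628
  bounce: vy ← 0.69·5.628 = 3.883

1 4.893 31.422 62.923
2 3.493 14.960 107.841
3 2.410 7.123 138.834
4 1.663 3.391 160.220
5 1.147 1.614 174.976
final: 174.976 3.883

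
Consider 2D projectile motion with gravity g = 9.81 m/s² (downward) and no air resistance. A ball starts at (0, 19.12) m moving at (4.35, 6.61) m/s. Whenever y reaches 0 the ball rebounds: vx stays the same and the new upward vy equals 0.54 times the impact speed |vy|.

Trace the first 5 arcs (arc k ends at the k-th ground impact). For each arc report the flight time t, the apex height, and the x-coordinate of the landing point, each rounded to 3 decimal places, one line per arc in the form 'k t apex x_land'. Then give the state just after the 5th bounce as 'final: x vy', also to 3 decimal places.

1 2.760 21.347 12.006
2 2.253 6.225 21.807
3 1.217 1.815 27.099
4 0.657 0.529 29.957
5 0.355 0.154 31.500
final: 31.500 0.940

Arc 1: start y=19.120, vy=6.610 → t=2.760, apex=21.347, x_land=12.006, impact vy=-20.465
  bounce: vy ← 0.54·20.465 = 11.051
Arc 2: start y=0.000, vy=11.051 → t=2.253, apex=6.225, x_land=21.807, impact vy=-11.051
  bounce: vy ← 0.54·11.051 = 5.968
Arc 3: start y=0.000, vy=5.968 → t=1.217, apex=1.815, x_land=27.099, impact vy=-5.968
  bounce: vy ← 0.54·5.968 = 3.223
Arc 4: start y=0.000, vy=3.223 → t=0.657, apex=0.529, x_land=29.957, impact vy=-3.223
  bounce: vy ← 0.54·3.223 = 1.740
Arc 5: start y=0.000, vy=1.740 → t=0.355, apex=0.154, x_land=31.500, impact vy=-1.740
  bounce: vy ← 0.54·1.740 = 0.940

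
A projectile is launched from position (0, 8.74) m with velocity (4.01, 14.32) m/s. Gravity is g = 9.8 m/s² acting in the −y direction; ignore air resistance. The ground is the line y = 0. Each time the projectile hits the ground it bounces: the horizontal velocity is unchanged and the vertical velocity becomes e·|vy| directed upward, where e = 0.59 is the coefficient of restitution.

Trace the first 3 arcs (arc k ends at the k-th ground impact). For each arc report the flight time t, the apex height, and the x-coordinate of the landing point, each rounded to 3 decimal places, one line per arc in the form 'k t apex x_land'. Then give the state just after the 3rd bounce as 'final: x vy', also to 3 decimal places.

Arc 1: start y=8.740, vy=14.320 → t=3.441, apex=19.202, x_land=13.798, impact vy=-19.400
  bounce: vy ← 0.59·19.400 = 11.446
Arc 2: start y=0.000, vy=11.446 → t=2.336, apex=6.684, x_land=23.165, impact vy=-11.446
  bounce: vy ← 0.59·11.446 = 6.753
Arc 3: start y=0.000, vy=6.753 → t=1.378, apex=2.327, x_land=28.691, impact vy=-6.753
  bounce: vy ← 0.59·6.753 = 3.984

1 3.441 19.202 13.798
2 2.336 6.684 23.165
3 1.378 2.327 28.691
final: 28.691 3.984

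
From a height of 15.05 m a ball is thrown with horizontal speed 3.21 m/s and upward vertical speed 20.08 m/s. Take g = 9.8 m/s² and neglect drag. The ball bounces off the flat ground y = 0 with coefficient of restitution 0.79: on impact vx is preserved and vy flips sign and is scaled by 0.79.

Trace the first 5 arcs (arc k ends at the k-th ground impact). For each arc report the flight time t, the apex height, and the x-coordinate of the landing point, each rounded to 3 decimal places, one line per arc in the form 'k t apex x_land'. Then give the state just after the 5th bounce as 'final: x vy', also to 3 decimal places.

1 4.745 35.622 15.232
2 4.260 22.232 28.907
3 3.365 13.875 39.710
4 2.659 8.659 48.245
5 2.100 5.404 54.987
final: 54.987 8.131

Arc 1: start y=15.050, vy=20.080 → t=4.745, apex=35.622, x_land=15.232, impact vy=-26.423
  bounce: vy ← 0.79·26.423 = 20.874
Arc 2: start y=0.000, vy=20.874 → t=4.260, apex=22.232, x_land=28.907, impact vy=-20.874
  bounce: vy ← 0.79·20.874 = 16.491
Arc 3: start y=0.000, vy=16.491 → t=3.365, apex=13.875, x_land=39.710, impact vy=-16.491
  bounce: vy ← 0.79·16.491 = 13.028
Arc 4: start y=0.000, vy=13.028 → t=2.659, apex=8.659, x_land=48.245, impact vy=-13.028
  bounce: vy ← 0.79·13.028 = 10.292
Arc 5: start y=0.000, vy=10.292 → t=2.100, apex=5.404, x_land=54.987, impact vy=-10.292
  bounce: vy ← 0.79·10.292 = 8.131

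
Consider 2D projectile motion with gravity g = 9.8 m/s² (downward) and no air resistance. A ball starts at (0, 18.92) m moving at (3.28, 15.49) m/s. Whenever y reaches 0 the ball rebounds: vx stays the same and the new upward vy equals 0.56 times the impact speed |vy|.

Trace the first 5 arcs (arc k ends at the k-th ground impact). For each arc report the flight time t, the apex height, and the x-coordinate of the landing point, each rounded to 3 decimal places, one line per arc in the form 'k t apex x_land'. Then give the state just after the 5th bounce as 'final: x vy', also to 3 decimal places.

1 4.102 31.162 13.456
2 2.824 9.772 22.720
3 1.582 3.065 27.908
4 0.886 0.961 30.813
5 0.496 0.301 32.440
final: 32.440 1.361

Arc 1: start y=18.920, vy=15.490 → t=4.102, apex=31.162, x_land=13.456, impact vy=-24.714
  bounce: vy ← 0.56·24.714 = 13.840
Arc 2: start y=0.000, vy=13.840 → t=2.824, apex=9.772, x_land=22.720, impact vy=-13.840
  bounce: vy ← 0.56·13.840 = 7.750
Arc 3: start y=0.000, vy=7.750 → t=1.582, apex=3.065, x_land=27.908, impact vy=-7.750
  bounce: vy ← 0.56·7.750 = 4.340
Arc 4: start y=0.000, vy=4.340 → t=0.886, apex=0.961, x_land=30.813, impact vy=-4.340
  bounce: vy ← 0.56·4.340 = 2.430
Arc 5: start y=0.000, vy=2.430 → t=0.496, apex=0.301, x_land=32.440, impact vy=-2.430
  bounce: vy ← 0.56·2.430 = 1.361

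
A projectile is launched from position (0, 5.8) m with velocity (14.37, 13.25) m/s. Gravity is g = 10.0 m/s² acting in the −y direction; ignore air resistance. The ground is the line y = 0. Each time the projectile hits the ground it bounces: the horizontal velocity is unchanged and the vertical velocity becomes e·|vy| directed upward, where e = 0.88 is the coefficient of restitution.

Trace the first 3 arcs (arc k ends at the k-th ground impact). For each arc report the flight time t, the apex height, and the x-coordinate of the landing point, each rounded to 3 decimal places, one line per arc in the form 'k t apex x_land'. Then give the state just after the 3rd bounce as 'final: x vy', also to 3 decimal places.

Arc 1: start y=5.800, vy=13.250 → t=3.033, apex=14.578, x_land=43.577, impact vy=-17.075
  bounce: vy ← 0.88·17.075 = 15.026
Arc 2: start y=0.000, vy=15.026 → t=3.005, apex=11.289, x_land=86.763, impact vy=-15.026
  bounce: vy ← 0.88·15.026 = 13.223
Arc 3: start y=0.000, vy=13.223 → t=2.645, apex=8.742, x_land=124.766, impact vy=-13.223
  bounce: vy ← 0.88·13.223 = 11.636

1 3.033 14.578 43.577
2 3.005 11.289 86.763
3 2.645 8.742 124.766
final: 124.766 11.636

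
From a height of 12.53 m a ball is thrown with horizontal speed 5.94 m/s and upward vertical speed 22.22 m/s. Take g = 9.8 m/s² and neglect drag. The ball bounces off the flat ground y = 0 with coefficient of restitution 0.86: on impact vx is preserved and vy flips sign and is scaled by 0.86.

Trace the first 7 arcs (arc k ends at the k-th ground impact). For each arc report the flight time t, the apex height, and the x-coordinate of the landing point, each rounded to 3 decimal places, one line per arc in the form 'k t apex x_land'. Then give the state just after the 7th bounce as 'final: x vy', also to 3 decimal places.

Arc 1: start y=12.530, vy=22.220 → t=5.042, apex=37.720, x_land=29.949, impact vy=-27.190
  bounce: vy ← 0.86·27.190 = 23.384
Arc 2: start y=0.000, vy=23.384 → t=4.772, apex=27.898, x_land=58.296, impact vy=-23.384
  bounce: vy ← 0.86·23.384 = 20.110
Arc 3: start y=0.000, vy=20.110 → t=4.104, apex=20.633, x_land=82.674, impact vy=-20.110
  bounce: vy ← 0.86·20.110 = 17.295
Arc 4: start y=0.000, vy=17.295 → t=3.530, apex=15.260, x_land=103.639, impact vy=-17.295
  bounce: vy ← 0.86·17.295 = 14.873
Arc 5: start y=0.000, vy=14.873 → t=3.035, apex=11.287, x_land=121.669, impact vy=-14.873
  bounce: vy ← 0.86·14.873 = 12.791
Arc 6: start y=0.000, vy=12.791 → t=2.610, apex=8.348, x_land=137.175, impact vy=-12.791
  bounce: vy ← 0.86·12.791 = 11.000
Arc 7: start y=0.000, vy=11.000 → t=2.245, apex=6.174, x_land=150.510, impact vy=-11.000
  bounce: vy ← 0.86·11.000 = 9.460

1 5.042 37.720 29.949
2 4.772 27.898 58.296
3 4.104 20.633 82.674
4 3.530 15.260 103.639
5 3.035 11.287 121.669
6 2.610 8.348 137.175
7 2.245 6.174 150.510
final: 150.510 9.460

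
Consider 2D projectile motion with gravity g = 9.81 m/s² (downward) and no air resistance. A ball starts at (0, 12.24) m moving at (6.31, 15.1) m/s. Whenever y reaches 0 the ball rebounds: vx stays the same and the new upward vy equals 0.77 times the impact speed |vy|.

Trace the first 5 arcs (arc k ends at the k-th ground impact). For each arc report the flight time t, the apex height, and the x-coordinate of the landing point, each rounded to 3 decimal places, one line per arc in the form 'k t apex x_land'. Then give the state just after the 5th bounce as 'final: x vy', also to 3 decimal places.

1 3.745 23.861 23.630
2 3.397 14.147 45.063
3 2.615 8.388 61.566
4 2.014 4.973 74.273
5 1.551 2.949 84.058
final: 84.058 5.857

Arc 1: start y=12.240, vy=15.100 → t=3.745, apex=23.861, x_land=23.630, impact vy=-21.637
  bounce: vy ← 0.77·21.637 = 16.660
Arc 2: start y=0.000, vy=16.660 → t=3.397, apex=14.147, x_land=45.063, impact vy=-16.660
  bounce: vy ← 0.77·16.660 = 12.829
Arc 3: start y=0.000, vy=12.829 → t=2.615, apex=8.388, x_land=61.566, impact vy=-12.829
  bounce: vy ← 0.77·12.829 = 9.878
Arc 4: start y=0.000, vy=9.878 → t=2.014, apex=4.973, x_land=74.273, impact vy=-9.878
  bounce: vy ← 0.77·9.878 = 7.606
Arc 5: start y=0.000, vy=7.606 → t=1.551, apex=2.949, x_land=84.058, impact vy=-7.606
  bounce: vy ← 0.77·7.606 = 5.857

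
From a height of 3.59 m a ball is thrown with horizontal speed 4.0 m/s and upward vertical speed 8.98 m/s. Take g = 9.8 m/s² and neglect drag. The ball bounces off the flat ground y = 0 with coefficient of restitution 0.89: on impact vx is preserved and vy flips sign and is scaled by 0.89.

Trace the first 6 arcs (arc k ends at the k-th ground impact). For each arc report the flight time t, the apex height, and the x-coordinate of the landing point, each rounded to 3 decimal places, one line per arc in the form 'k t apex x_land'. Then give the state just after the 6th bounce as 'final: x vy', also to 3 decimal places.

1 2.170 7.704 8.681
2 2.232 6.103 17.609
3 1.986 4.834 25.555
4 1.768 3.829 32.626
5 1.573 3.033 38.920
6 1.400 2.402 44.522
final: 44.522 6.107

Arc 1: start y=3.590, vy=8.980 → t=2.170, apex=7.704, x_land=8.681, impact vy=-12.288
  bounce: vy ← 0.89·12.288 = 10.937
Arc 2: start y=0.000, vy=10.937 → t=2.232, apex=6.103, x_land=17.609, impact vy=-10.937
  bounce: vy ← 0.89·10.937 = 9.734
Arc 3: start y=0.000, vy=9.734 → t=1.986, apex=4.834, x_land=25.555, impact vy=-9.734
  bounce: vy ← 0.89·9.734 = 8.663
Arc 4: start y=0.000, vy=8.663 → t=1.768, apex=3.829, x_land=32.626, impact vy=-8.663
  bounce: vy ← 0.89·8.663 = 7.710
Arc 5: start y=0.000, vy=7.710 → t=1.573, apex=3.033, x_land=38.920, impact vy=-7.710
  bounce: vy ← 0.89·7.710 = 6.862
Arc 6: start y=0.000, vy=6.862 → t=1.400, apex=2.402, x_land=44.522, impact vy=-6.862
  bounce: vy ← 0.89·6.862 = 6.107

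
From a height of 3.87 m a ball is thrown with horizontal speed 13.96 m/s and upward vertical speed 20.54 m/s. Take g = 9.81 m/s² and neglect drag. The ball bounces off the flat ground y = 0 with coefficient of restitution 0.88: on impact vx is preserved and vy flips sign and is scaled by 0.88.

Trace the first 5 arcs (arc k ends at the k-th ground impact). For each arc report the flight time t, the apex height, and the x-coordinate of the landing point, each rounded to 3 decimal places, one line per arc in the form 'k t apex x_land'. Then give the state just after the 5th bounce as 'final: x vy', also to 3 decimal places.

1 4.368 25.373 60.980
2 4.003 19.649 116.861
3 3.523 15.216 166.037
4 3.100 11.783 209.311
5 2.728 9.125 247.392
final: 247.392 11.775

Arc 1: start y=3.870, vy=20.540 → t=4.368, apex=25.373, x_land=60.980, impact vy=-22.312
  bounce: vy ← 0.88·22.312 = 19.634
Arc 2: start y=0.000, vy=19.634 → t=4.003, apex=19.649, x_land=116.861, impact vy=-19.634
  bounce: vy ← 0.88·19.634 = 17.278
Arc 3: start y=0.000, vy=17.278 → t=3.523, apex=15.216, x_land=166.037, impact vy=-17.278
  bounce: vy ← 0.88·17.278 = 15.205
Arc 4: start y=0.000, vy=15.205 → t=3.100, apex=11.783, x_land=209.311, impact vy=-15.205
  bounce: vy ← 0.88·15.205 = 13.380
Arc 5: start y=0.000, vy=13.380 → t=2.728, apex=9.125, x_land=247.392, impact vy=-13.380
  bounce: vy ← 0.88·13.380 = 11.775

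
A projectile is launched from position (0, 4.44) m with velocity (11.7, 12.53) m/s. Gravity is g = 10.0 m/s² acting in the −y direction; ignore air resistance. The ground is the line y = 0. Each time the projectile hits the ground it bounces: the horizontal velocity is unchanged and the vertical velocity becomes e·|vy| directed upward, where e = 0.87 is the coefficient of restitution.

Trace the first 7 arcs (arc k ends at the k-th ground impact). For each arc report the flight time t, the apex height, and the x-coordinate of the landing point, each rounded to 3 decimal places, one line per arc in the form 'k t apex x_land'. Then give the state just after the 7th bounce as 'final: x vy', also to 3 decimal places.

Arc 1: start y=4.440, vy=12.530 → t=2.821, apex=12.290, x_land=33.003, impact vy=-15.678
  bounce: vy ← 0.87·15.678 = 13.640
Arc 2: start y=0.000, vy=13.640 → t=2.728, apex=9.302, x_land=64.921, impact vy=-13.640
  bounce: vy ← 0.87·13.640 = 11.867
Arc 3: start y=0.000, vy=11.867 → t=2.373, apex=7.041, x_land=92.689, impact vy=-11.867
  bounce: vy ← 0.87·11.867 = 10.324
Arc 4: start y=0.000, vy=10.324 → t=2.065, apex=5.329, x_land=116.847, impact vy=-10.324
  bounce: vy ← 0.87·10.324 = 8.982
Arc 5: start y=0.000, vy=8.982 → t=1.796, apex=4.034, x_land=137.865, impact vy=-8.982
  bounce: vy ← 0.87·8.982 = 7.814
Arc 6: start y=0.000, vy=7.814 → t=1.563, apex=3.053, x_land=156.150, impact vy=-7.814
  bounce: vy ← 0.87·7.814 = 6.798
Arc 7: start y=0.000, vy=6.798 → t=1.360, apex=2.311, x_land=172.058, impact vy=-6.798
  bounce: vy ← 0.87·6.798 = 5.915

1 2.821 12.290 33.003
2 2.728 9.302 64.921
3 2.373 7.041 92.689
4 2.065 5.329 116.847
5 1.796 4.034 137.865
6 1.563 3.053 156.150
7 1.360 2.311 172.058
final: 172.058 5.915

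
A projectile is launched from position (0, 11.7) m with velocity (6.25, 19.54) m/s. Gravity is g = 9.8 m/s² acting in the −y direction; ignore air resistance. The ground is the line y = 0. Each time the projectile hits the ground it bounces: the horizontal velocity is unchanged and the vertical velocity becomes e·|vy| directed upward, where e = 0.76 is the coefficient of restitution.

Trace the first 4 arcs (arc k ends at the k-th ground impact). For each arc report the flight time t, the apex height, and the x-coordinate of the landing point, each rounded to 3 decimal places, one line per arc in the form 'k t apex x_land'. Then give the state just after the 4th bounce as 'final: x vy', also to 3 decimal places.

1 4.516 31.180 28.228
2 3.834 18.010 52.192
3 2.914 10.402 70.405
4 2.215 6.008 84.247
final: 84.247 8.247

Arc 1: start y=11.700, vy=19.540 → t=4.516, apex=31.180, x_land=28.228, impact vy=-24.721
  bounce: vy ← 0.76·24.721 = 18.788
Arc 2: start y=0.000, vy=18.788 → t=3.834, apex=18.010, x_land=52.192, impact vy=-18.788
  bounce: vy ← 0.76·18.788 = 14.279
Arc 3: start y=0.000, vy=14.279 → t=2.914, apex=10.402, x_land=70.405, impact vy=-14.279
  bounce: vy ← 0.76·14.279 = 10.852
Arc 4: start y=0.000, vy=10.852 → t=2.215, apex=6.008, x_land=84.247, impact vy=-10.852
  bounce: vy ← 0.76·10.852 = 8.247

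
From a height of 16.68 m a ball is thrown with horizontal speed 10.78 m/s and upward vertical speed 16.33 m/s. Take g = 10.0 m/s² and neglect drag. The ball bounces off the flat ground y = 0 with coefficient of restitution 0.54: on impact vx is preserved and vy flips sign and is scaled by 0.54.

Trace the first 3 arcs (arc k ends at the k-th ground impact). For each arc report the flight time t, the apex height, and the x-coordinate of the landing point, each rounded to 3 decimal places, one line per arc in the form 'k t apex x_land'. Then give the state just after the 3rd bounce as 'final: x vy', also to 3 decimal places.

Arc 1: start y=16.680, vy=16.330 → t=4.083, apex=30.013, x_land=44.015, impact vy=-24.500
  bounce: vy ← 0.54·24.500 = 13.230
Arc 2: start y=0.000, vy=13.230 → t=2.646, apex=8.752, x_land=72.539, impact vy=-13.230
  bounce: vy ← 0.54·13.230 = 7.144
Arc 3: start y=0.000, vy=7.144 → t=1.429, apex=2.552, x_land=87.943, impact vy=-7.144
  bounce: vy ← 0.54·7.144 = 3.858

1 4.083 30.013 44.015
2 2.646 8.752 72.539
3 1.429 2.552 87.943
final: 87.943 3.858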